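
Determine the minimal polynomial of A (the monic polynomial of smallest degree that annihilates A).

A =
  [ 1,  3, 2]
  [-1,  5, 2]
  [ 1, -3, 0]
x^2 - 4*x + 4

The characteristic polynomial is χ_A(x) = (x - 2)^3, so the eigenvalues are known. The minimal polynomial is
  m_A(x) = Π_λ (x − λ)^{k_λ}
where k_λ is the size of the *largest* Jordan block for λ (equivalently, the smallest k with (A − λI)^k v = 0 for every generalised eigenvector v of λ).

  λ = 2: largest Jordan block has size 2, contributing (x − 2)^2

So m_A(x) = (x - 2)^2 = x^2 - 4*x + 4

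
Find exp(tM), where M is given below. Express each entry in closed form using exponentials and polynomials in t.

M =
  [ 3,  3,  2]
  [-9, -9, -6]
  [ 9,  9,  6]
e^{tM} =
  [3*t + 1, 3*t, 2*t]
  [-9*t, 1 - 9*t, -6*t]
  [9*t, 9*t, 6*t + 1]

Strategy: write M = P · J · P⁻¹ where J is a Jordan canonical form, so e^{tM} = P · e^{tJ} · P⁻¹, and e^{tJ} can be computed block-by-block.

M has Jordan form
J =
  [0, 1, 0]
  [0, 0, 0]
  [0, 0, 0]
(up to reordering of blocks).

Per-block formulas:
  For a 2×2 Jordan block J_2(0): exp(t · J_2(0)) = e^(0t)·(I + t·N), where N is the 2×2 nilpotent shift.
  For a 1×1 block at λ = 0: exp(t · [0]) = [e^(0t)].

After assembling e^{tJ} and conjugating by P, we get:

e^{tM} =
  [3*t + 1, 3*t, 2*t]
  [-9*t, 1 - 9*t, -6*t]
  [9*t, 9*t, 6*t + 1]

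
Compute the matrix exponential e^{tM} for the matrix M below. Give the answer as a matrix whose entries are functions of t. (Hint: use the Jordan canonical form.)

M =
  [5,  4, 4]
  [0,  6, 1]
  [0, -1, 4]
e^{tM} =
  [exp(5*t), 4*t*exp(5*t), 4*t*exp(5*t)]
  [0, t*exp(5*t) + exp(5*t), t*exp(5*t)]
  [0, -t*exp(5*t), -t*exp(5*t) + exp(5*t)]

Strategy: write M = P · J · P⁻¹ where J is a Jordan canonical form, so e^{tM} = P · e^{tJ} · P⁻¹, and e^{tJ} can be computed block-by-block.

M has Jordan form
J =
  [5, 1, 0]
  [0, 5, 0]
  [0, 0, 5]
(up to reordering of blocks).

Per-block formulas:
  For a 2×2 Jordan block J_2(5): exp(t · J_2(5)) = e^(5t)·(I + t·N), where N is the 2×2 nilpotent shift.
  For a 1×1 block at λ = 5: exp(t · [5]) = [e^(5t)].

After assembling e^{tJ} and conjugating by P, we get:

e^{tM} =
  [exp(5*t), 4*t*exp(5*t), 4*t*exp(5*t)]
  [0, t*exp(5*t) + exp(5*t), t*exp(5*t)]
  [0, -t*exp(5*t), -t*exp(5*t) + exp(5*t)]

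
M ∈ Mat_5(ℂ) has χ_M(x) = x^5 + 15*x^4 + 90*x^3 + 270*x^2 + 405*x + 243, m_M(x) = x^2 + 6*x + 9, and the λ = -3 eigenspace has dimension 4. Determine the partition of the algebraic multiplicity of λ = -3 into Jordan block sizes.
Block sizes for λ = -3: [2, 1, 1, 1]

Step 1 — from the characteristic polynomial, algebraic multiplicity of λ = -3 is 5. From dim ker(M − (-3)·I) = 4, there are exactly 4 Jordan blocks for λ = -3.
Step 2 — from the minimal polynomial, the factor (x + 3)^2 tells us the largest block for λ = -3 has size 2.
Step 3 — with total size 5, 4 blocks, and largest block 2, the block sizes (in nonincreasing order) are [2, 1, 1, 1].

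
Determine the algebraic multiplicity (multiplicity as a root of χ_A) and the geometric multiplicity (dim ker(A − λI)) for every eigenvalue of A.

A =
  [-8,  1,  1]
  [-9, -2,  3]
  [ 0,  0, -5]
λ = -5: alg = 3, geom = 2

Step 1 — factor the characteristic polynomial to read off the algebraic multiplicities:
  χ_A(x) = (x + 5)^3

Step 2 — compute geometric multiplicities via the rank-nullity identity g(λ) = n − rank(A − λI):
  rank(A − (-5)·I) = 1, so dim ker(A − (-5)·I) = n − 1 = 2

Summary:
  λ = -5: algebraic multiplicity = 3, geometric multiplicity = 2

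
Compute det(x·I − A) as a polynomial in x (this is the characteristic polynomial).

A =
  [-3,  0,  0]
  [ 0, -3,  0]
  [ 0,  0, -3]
x^3 + 9*x^2 + 27*x + 27

Expanding det(x·I − A) (e.g. by cofactor expansion or by noting that A is similar to its Jordan form J, which has the same characteristic polynomial as A) gives
  χ_A(x) = x^3 + 9*x^2 + 27*x + 27
which factors as (x + 3)^3. The eigenvalues (with algebraic multiplicities) are λ = -3 with multiplicity 3.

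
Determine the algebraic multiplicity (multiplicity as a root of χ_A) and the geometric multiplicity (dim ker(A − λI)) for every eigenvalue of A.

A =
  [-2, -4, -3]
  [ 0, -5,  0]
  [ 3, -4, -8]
λ = -5: alg = 3, geom = 2

Step 1 — factor the characteristic polynomial to read off the algebraic multiplicities:
  χ_A(x) = (x + 5)^3

Step 2 — compute geometric multiplicities via the rank-nullity identity g(λ) = n − rank(A − λI):
  rank(A − (-5)·I) = 1, so dim ker(A − (-5)·I) = n − 1 = 2

Summary:
  λ = -5: algebraic multiplicity = 3, geometric multiplicity = 2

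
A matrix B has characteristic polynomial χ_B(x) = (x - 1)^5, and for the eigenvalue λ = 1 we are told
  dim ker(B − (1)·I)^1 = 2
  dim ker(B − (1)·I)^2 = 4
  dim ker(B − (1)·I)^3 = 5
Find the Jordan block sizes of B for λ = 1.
Block sizes for λ = 1: [3, 2]

From the dimensions of kernels of powers, the number of Jordan blocks of size at least j is d_j − d_{j−1} where d_j = dim ker(N^j) (with d_0 = 0). Computing the differences gives [2, 2, 1].
The number of blocks of size exactly k is (#blocks of size ≥ k) − (#blocks of size ≥ k + 1), so the partition is: 1 block(s) of size 2, 1 block(s) of size 3.
In nonincreasing order the block sizes are [3, 2].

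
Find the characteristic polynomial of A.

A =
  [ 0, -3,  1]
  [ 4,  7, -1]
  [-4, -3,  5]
x^3 - 12*x^2 + 48*x - 64

Expanding det(x·I − A) (e.g. by cofactor expansion or by noting that A is similar to its Jordan form J, which has the same characteristic polynomial as A) gives
  χ_A(x) = x^3 - 12*x^2 + 48*x - 64
which factors as (x - 4)^3. The eigenvalues (with algebraic multiplicities) are λ = 4 with multiplicity 3.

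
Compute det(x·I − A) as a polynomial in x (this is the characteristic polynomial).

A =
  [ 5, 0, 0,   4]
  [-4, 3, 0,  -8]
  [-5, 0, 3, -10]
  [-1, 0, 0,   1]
x^4 - 12*x^3 + 54*x^2 - 108*x + 81

Expanding det(x·I − A) (e.g. by cofactor expansion or by noting that A is similar to its Jordan form J, which has the same characteristic polynomial as A) gives
  χ_A(x) = x^4 - 12*x^3 + 54*x^2 - 108*x + 81
which factors as (x - 3)^4. The eigenvalues (with algebraic multiplicities) are λ = 3 with multiplicity 4.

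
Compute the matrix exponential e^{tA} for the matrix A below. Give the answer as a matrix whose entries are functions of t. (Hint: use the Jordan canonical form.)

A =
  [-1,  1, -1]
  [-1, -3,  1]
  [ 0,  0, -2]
e^{tA} =
  [t*exp(-2*t) + exp(-2*t), t*exp(-2*t), -t*exp(-2*t)]
  [-t*exp(-2*t), -t*exp(-2*t) + exp(-2*t), t*exp(-2*t)]
  [0, 0, exp(-2*t)]

Strategy: write A = P · J · P⁻¹ where J is a Jordan canonical form, so e^{tA} = P · e^{tJ} · P⁻¹, and e^{tJ} can be computed block-by-block.

A has Jordan form
J =
  [-2,  1,  0]
  [ 0, -2,  0]
  [ 0,  0, -2]
(up to reordering of blocks).

Per-block formulas:
  For a 2×2 Jordan block J_2(-2): exp(t · J_2(-2)) = e^(-2t)·(I + t·N), where N is the 2×2 nilpotent shift.
  For a 1×1 block at λ = -2: exp(t · [-2]) = [e^(-2t)].

After assembling e^{tJ} and conjugating by P, we get:

e^{tA} =
  [t*exp(-2*t) + exp(-2*t), t*exp(-2*t), -t*exp(-2*t)]
  [-t*exp(-2*t), -t*exp(-2*t) + exp(-2*t), t*exp(-2*t)]
  [0, 0, exp(-2*t)]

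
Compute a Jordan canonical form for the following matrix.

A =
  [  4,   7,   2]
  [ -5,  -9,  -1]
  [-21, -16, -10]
J_3(-5)

The characteristic polynomial is
  det(x·I − A) = x^3 + 15*x^2 + 75*x + 125 = (x + 5)^3

Eigenvalues and multiplicities (the geometric multiplicity of λ is n − rank(A − λI), which equals the number of Jordan blocks for λ):
  λ = -5: algebraic multiplicity = 3, geometric multiplicity = 1

Determining the block sizes for each eigenvalue:
  λ = -5: one block (gm = 1), so the single block has size am = 3 → block sizes [3]

Assembling the blocks gives a Jordan form
J =
  [-5,  1,  0]
  [ 0, -5,  1]
  [ 0,  0, -5]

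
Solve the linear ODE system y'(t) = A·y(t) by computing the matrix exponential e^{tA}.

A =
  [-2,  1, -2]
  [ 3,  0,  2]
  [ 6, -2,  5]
e^{tA} =
  [-3*t*exp(t) + exp(t), t*exp(t), -2*t*exp(t)]
  [3*t*exp(t), -t*exp(t) + exp(t), 2*t*exp(t)]
  [6*t*exp(t), -2*t*exp(t), 4*t*exp(t) + exp(t)]

Strategy: write A = P · J · P⁻¹ where J is a Jordan canonical form, so e^{tA} = P · e^{tJ} · P⁻¹, and e^{tJ} can be computed block-by-block.

A has Jordan form
J =
  [1, 1, 0]
  [0, 1, 0]
  [0, 0, 1]
(up to reordering of blocks).

Per-block formulas:
  For a 1×1 block at λ = 1: exp(t · [1]) = [e^(1t)].
  For a 2×2 Jordan block J_2(1): exp(t · J_2(1)) = e^(1t)·(I + t·N), where N is the 2×2 nilpotent shift.

After assembling e^{tJ} and conjugating by P, we get:

e^{tA} =
  [-3*t*exp(t) + exp(t), t*exp(t), -2*t*exp(t)]
  [3*t*exp(t), -t*exp(t) + exp(t), 2*t*exp(t)]
  [6*t*exp(t), -2*t*exp(t), 4*t*exp(t) + exp(t)]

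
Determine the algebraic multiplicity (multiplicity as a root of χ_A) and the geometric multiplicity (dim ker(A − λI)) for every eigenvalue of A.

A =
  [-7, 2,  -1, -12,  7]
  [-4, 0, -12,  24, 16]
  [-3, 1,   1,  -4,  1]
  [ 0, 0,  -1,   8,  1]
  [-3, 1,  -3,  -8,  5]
λ = -2: alg = 2, geom = 1; λ = -1: alg = 1, geom = 1; λ = 6: alg = 2, geom = 1

Step 1 — factor the characteristic polynomial to read off the algebraic multiplicities:
  χ_A(x) = (x - 6)^2*(x + 1)*(x + 2)^2

Step 2 — compute geometric multiplicities via the rank-nullity identity g(λ) = n − rank(A − λI):
  rank(A − (-2)·I) = 4, so dim ker(A − (-2)·I) = n − 4 = 1
  rank(A − (-1)·I) = 4, so dim ker(A − (-1)·I) = n − 4 = 1
  rank(A − (6)·I) = 4, so dim ker(A − (6)·I) = n − 4 = 1

Summary:
  λ = -2: algebraic multiplicity = 2, geometric multiplicity = 1
  λ = -1: algebraic multiplicity = 1, geometric multiplicity = 1
  λ = 6: algebraic multiplicity = 2, geometric multiplicity = 1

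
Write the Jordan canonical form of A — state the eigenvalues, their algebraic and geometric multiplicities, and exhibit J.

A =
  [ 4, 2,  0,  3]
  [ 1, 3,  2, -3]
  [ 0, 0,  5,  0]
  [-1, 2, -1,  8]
J_3(5) ⊕ J_1(5)

The characteristic polynomial is
  det(x·I − A) = x^4 - 20*x^3 + 150*x^2 - 500*x + 625 = (x - 5)^4

Eigenvalues and multiplicities (the geometric multiplicity of λ is n − rank(A − λI), which equals the number of Jordan blocks for λ):
  λ = 5: algebraic multiplicity = 4, geometric multiplicity = 2

Determining the block sizes for each eigenvalue:
  λ = 5: with am = 4 and gm = 2, the partition is not yet determined (e.g. several partitions of 4 into 2 parts exist). Let N = A − (5)·I. Computing rank(N^1) = 2, rank(N^2) = 1, rank(N^3) = 0; the number of blocks of size ≥ j is rank(N^{j−1}) − rank(N^j), giving [2, 1, 1]. So we have 1 block(s) of size 3, 1 block(s) of size 1 → block sizes [3, 1]

Assembling the blocks gives a Jordan form
J =
  [5, 1, 0, 0]
  [0, 5, 1, 0]
  [0, 0, 5, 0]
  [0, 0, 0, 5]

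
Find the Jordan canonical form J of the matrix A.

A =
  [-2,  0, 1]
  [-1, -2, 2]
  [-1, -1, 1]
J_3(-1)

The characteristic polynomial is
  det(x·I − A) = x^3 + 3*x^2 + 3*x + 1 = (x + 1)^3

Eigenvalues and multiplicities (the geometric multiplicity of λ is n − rank(A − λI), which equals the number of Jordan blocks for λ):
  λ = -1: algebraic multiplicity = 3, geometric multiplicity = 1

Determining the block sizes for each eigenvalue:
  λ = -1: one block (gm = 1), so the single block has size am = 3 → block sizes [3]

Assembling the blocks gives a Jordan form
J =
  [-1,  1,  0]
  [ 0, -1,  1]
  [ 0,  0, -1]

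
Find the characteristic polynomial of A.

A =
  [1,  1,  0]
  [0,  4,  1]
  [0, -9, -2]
x^3 - 3*x^2 + 3*x - 1

Expanding det(x·I − A) (e.g. by cofactor expansion or by noting that A is similar to its Jordan form J, which has the same characteristic polynomial as A) gives
  χ_A(x) = x^3 - 3*x^2 + 3*x - 1
which factors as (x - 1)^3. The eigenvalues (with algebraic multiplicities) are λ = 1 with multiplicity 3.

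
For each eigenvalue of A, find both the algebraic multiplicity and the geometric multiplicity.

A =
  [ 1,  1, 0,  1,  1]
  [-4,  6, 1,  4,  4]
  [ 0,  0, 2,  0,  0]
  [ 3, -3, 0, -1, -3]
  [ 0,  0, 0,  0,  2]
λ = 2: alg = 5, geom = 3

Step 1 — factor the characteristic polynomial to read off the algebraic multiplicities:
  χ_A(x) = (x - 2)^5

Step 2 — compute geometric multiplicities via the rank-nullity identity g(λ) = n − rank(A − λI):
  rank(A − (2)·I) = 2, so dim ker(A − (2)·I) = n − 2 = 3

Summary:
  λ = 2: algebraic multiplicity = 5, geometric multiplicity = 3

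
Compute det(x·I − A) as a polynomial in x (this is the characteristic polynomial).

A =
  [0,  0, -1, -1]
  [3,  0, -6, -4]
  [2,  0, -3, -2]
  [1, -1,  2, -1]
x^4 + 4*x^3 + 6*x^2 + 4*x + 1

Expanding det(x·I − A) (e.g. by cofactor expansion or by noting that A is similar to its Jordan form J, which has the same characteristic polynomial as A) gives
  χ_A(x) = x^4 + 4*x^3 + 6*x^2 + 4*x + 1
which factors as (x + 1)^4. The eigenvalues (with algebraic multiplicities) are λ = -1 with multiplicity 4.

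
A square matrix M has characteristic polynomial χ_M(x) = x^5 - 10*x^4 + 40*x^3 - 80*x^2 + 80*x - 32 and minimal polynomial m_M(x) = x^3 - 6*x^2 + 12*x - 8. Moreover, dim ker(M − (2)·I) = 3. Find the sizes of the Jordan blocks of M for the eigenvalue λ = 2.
Block sizes for λ = 2: [3, 1, 1]

Step 1 — from the characteristic polynomial, algebraic multiplicity of λ = 2 is 5. From dim ker(M − (2)·I) = 3, there are exactly 3 Jordan blocks for λ = 2.
Step 2 — from the minimal polynomial, the factor (x − 2)^3 tells us the largest block for λ = 2 has size 3.
Step 3 — with total size 5, 3 blocks, and largest block 3, the block sizes (in nonincreasing order) are [3, 1, 1].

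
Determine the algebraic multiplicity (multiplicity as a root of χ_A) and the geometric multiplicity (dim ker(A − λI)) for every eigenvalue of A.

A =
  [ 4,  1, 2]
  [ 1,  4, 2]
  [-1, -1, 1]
λ = 3: alg = 3, geom = 2

Step 1 — factor the characteristic polynomial to read off the algebraic multiplicities:
  χ_A(x) = (x - 3)^3

Step 2 — compute geometric multiplicities via the rank-nullity identity g(λ) = n − rank(A − λI):
  rank(A − (3)·I) = 1, so dim ker(A − (3)·I) = n − 1 = 2

Summary:
  λ = 3: algebraic multiplicity = 3, geometric multiplicity = 2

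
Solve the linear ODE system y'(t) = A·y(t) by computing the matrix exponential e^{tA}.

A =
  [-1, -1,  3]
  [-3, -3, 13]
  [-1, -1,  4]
e^{tA} =
  [t^2/2 - t + 1, t^2/2 - t, -2*t^2 + 3*t]
  [-t^2/2 - 3*t, -t^2/2 - 3*t + 1, 2*t^2 + 13*t]
  [-t, -t, 4*t + 1]

Strategy: write A = P · J · P⁻¹ where J is a Jordan canonical form, so e^{tA} = P · e^{tJ} · P⁻¹, and e^{tJ} can be computed block-by-block.

A has Jordan form
J =
  [0, 1, 0]
  [0, 0, 1]
  [0, 0, 0]
(up to reordering of blocks).

Per-block formulas:
  For a 3×3 Jordan block J_3(0): exp(t · J_3(0)) = e^(0t)·(I + t·N + (t^2/2)·N^2), where N is the 3×3 nilpotent shift.

After assembling e^{tJ} and conjugating by P, we get:

e^{tA} =
  [t^2/2 - t + 1, t^2/2 - t, -2*t^2 + 3*t]
  [-t^2/2 - 3*t, -t^2/2 - 3*t + 1, 2*t^2 + 13*t]
  [-t, -t, 4*t + 1]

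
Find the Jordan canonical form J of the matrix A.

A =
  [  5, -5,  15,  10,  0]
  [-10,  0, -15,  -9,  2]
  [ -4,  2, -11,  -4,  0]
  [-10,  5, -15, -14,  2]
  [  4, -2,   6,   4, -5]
J_3(-5) ⊕ J_1(-5) ⊕ J_1(-5)

The characteristic polynomial is
  det(x·I − A) = x^5 + 25*x^4 + 250*x^3 + 1250*x^2 + 3125*x + 3125 = (x + 5)^5

Eigenvalues and multiplicities (the geometric multiplicity of λ is n − rank(A − λI), which equals the number of Jordan blocks for λ):
  λ = -5: algebraic multiplicity = 5, geometric multiplicity = 3

Determining the block sizes for each eigenvalue:
  λ = -5: with am = 5 and gm = 3, the partition is not yet determined (e.g. several partitions of 5 into 3 parts exist). Let N = A − (-5)·I. Computing rank(N^1) = 2, rank(N^2) = 1, rank(N^3) = 0; the number of blocks of size ≥ j is rank(N^{j−1}) − rank(N^j), giving [3, 1, 1]. So we have 1 block(s) of size 3, 2 block(s) of size 1 → block sizes [3, 1, 1]

Assembling the blocks gives a Jordan form
J =
  [-5,  1,  0,  0,  0]
  [ 0, -5,  1,  0,  0]
  [ 0,  0, -5,  0,  0]
  [ 0,  0,  0, -5,  0]
  [ 0,  0,  0,  0, -5]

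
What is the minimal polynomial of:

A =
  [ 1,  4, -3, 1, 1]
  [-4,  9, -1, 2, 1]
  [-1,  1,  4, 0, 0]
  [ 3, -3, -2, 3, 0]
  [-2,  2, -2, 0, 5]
x^5 - 22*x^4 + 193*x^3 - 844*x^2 + 1840*x - 1600

The characteristic polynomial is χ_A(x) = (x - 5)^2*(x - 4)^3, so the eigenvalues are known. The minimal polynomial is
  m_A(x) = Π_λ (x − λ)^{k_λ}
where k_λ is the size of the *largest* Jordan block for λ (equivalently, the smallest k with (A − λI)^k v = 0 for every generalised eigenvector v of λ).

  λ = 4: largest Jordan block has size 3, contributing (x − 4)^3
  λ = 5: largest Jordan block has size 2, contributing (x − 5)^2

So m_A(x) = (x - 5)^2*(x - 4)^3 = x^5 - 22*x^4 + 193*x^3 - 844*x^2 + 1840*x - 1600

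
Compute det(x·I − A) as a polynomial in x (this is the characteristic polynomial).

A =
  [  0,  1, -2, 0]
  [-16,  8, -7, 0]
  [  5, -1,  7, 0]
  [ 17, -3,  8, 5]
x^4 - 20*x^3 + 150*x^2 - 500*x + 625

Expanding det(x·I − A) (e.g. by cofactor expansion or by noting that A is similar to its Jordan form J, which has the same characteristic polynomial as A) gives
  χ_A(x) = x^4 - 20*x^3 + 150*x^2 - 500*x + 625
which factors as (x - 5)^4. The eigenvalues (with algebraic multiplicities) are λ = 5 with multiplicity 4.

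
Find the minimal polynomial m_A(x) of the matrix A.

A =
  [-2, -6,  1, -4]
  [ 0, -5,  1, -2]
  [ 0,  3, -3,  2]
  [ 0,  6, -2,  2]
x^3 + 6*x^2 + 12*x + 8

The characteristic polynomial is χ_A(x) = (x + 2)^4, so the eigenvalues are known. The minimal polynomial is
  m_A(x) = Π_λ (x − λ)^{k_λ}
where k_λ is the size of the *largest* Jordan block for λ (equivalently, the smallest k with (A − λI)^k v = 0 for every generalised eigenvector v of λ).

  λ = -2: largest Jordan block has size 3, contributing (x + 2)^3

So m_A(x) = (x + 2)^3 = x^3 + 6*x^2 + 12*x + 8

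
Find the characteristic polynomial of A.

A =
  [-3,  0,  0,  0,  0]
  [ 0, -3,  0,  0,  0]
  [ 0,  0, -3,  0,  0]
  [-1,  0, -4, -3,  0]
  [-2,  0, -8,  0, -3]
x^5 + 15*x^4 + 90*x^3 + 270*x^2 + 405*x + 243

Expanding det(x·I − A) (e.g. by cofactor expansion or by noting that A is similar to its Jordan form J, which has the same characteristic polynomial as A) gives
  χ_A(x) = x^5 + 15*x^4 + 90*x^3 + 270*x^2 + 405*x + 243
which factors as (x + 3)^5. The eigenvalues (with algebraic multiplicities) are λ = -3 with multiplicity 5.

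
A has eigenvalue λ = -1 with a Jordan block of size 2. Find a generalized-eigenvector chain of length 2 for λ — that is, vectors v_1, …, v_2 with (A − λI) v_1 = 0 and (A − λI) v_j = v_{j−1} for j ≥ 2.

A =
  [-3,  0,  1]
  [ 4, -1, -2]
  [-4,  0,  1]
A Jordan chain for λ = -1 of length 2:
v_1 = (-2, 4, -4)ᵀ
v_2 = (1, 0, 0)ᵀ

Let N = A − (-1)·I. We want v_2 with N^2 v_2 = 0 but N^1 v_2 ≠ 0; then v_{j-1} := N · v_j for j = 2, …, 2.

Pick v_2 = (1, 0, 0)ᵀ.
Then v_1 = N · v_2 = (-2, 4, -4)ᵀ.

Sanity check: (A − (-1)·I) v_1 = (0, 0, 0)ᵀ = 0. ✓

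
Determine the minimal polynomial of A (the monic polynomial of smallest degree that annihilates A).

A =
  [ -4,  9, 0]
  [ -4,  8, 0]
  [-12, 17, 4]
x^3 - 8*x^2 + 20*x - 16

The characteristic polynomial is χ_A(x) = (x - 4)*(x - 2)^2, so the eigenvalues are known. The minimal polynomial is
  m_A(x) = Π_λ (x − λ)^{k_λ}
where k_λ is the size of the *largest* Jordan block for λ (equivalently, the smallest k with (A − λI)^k v = 0 for every generalised eigenvector v of λ).

  λ = 2: largest Jordan block has size 2, contributing (x − 2)^2
  λ = 4: largest Jordan block has size 1, contributing (x − 4)

So m_A(x) = (x - 4)*(x - 2)^2 = x^3 - 8*x^2 + 20*x - 16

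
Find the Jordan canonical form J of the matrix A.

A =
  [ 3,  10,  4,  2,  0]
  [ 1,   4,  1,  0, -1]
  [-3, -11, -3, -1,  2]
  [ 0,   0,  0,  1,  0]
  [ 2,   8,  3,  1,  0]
J_3(1) ⊕ J_1(1) ⊕ J_1(1)

The characteristic polynomial is
  det(x·I − A) = x^5 - 5*x^4 + 10*x^3 - 10*x^2 + 5*x - 1 = (x - 1)^5

Eigenvalues and multiplicities (the geometric multiplicity of λ is n − rank(A − λI), which equals the number of Jordan blocks for λ):
  λ = 1: algebraic multiplicity = 5, geometric multiplicity = 3

Determining the block sizes for each eigenvalue:
  λ = 1: with am = 5 and gm = 3, the partition is not yet determined (e.g. several partitions of 5 into 3 parts exist). Let N = A − (1)·I. Computing rank(N^1) = 2, rank(N^2) = 1, rank(N^3) = 0; the number of blocks of size ≥ j is rank(N^{j−1}) − rank(N^j), giving [3, 1, 1]. So we have 1 block(s) of size 3, 2 block(s) of size 1 → block sizes [3, 1, 1]

Assembling the blocks gives a Jordan form
J =
  [1, 1, 0, 0, 0]
  [0, 1, 1, 0, 0]
  [0, 0, 1, 0, 0]
  [0, 0, 0, 1, 0]
  [0, 0, 0, 0, 1]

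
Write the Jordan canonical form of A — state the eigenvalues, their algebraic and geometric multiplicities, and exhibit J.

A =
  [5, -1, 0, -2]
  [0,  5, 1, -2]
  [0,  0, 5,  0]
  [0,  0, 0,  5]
J_3(5) ⊕ J_1(5)

The characteristic polynomial is
  det(x·I − A) = x^4 - 20*x^3 + 150*x^2 - 500*x + 625 = (x - 5)^4

Eigenvalues and multiplicities (the geometric multiplicity of λ is n − rank(A − λI), which equals the number of Jordan blocks for λ):
  λ = 5: algebraic multiplicity = 4, geometric multiplicity = 2

Determining the block sizes for each eigenvalue:
  λ = 5: with am = 4 and gm = 2, the partition is not yet determined (e.g. several partitions of 4 into 2 parts exist). Let N = A − (5)·I. Computing rank(N^1) = 2, rank(N^2) = 1, rank(N^3) = 0; the number of blocks of size ≥ j is rank(N^{j−1}) − rank(N^j), giving [2, 1, 1]. So we have 1 block(s) of size 3, 1 block(s) of size 1 → block sizes [3, 1]

Assembling the blocks gives a Jordan form
J =
  [5, 1, 0, 0]
  [0, 5, 1, 0]
  [0, 0, 5, 0]
  [0, 0, 0, 5]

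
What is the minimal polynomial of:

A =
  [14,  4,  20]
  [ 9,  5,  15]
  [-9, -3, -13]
x^2 - 4*x + 4

The characteristic polynomial is χ_A(x) = (x - 2)^3, so the eigenvalues are known. The minimal polynomial is
  m_A(x) = Π_λ (x − λ)^{k_λ}
where k_λ is the size of the *largest* Jordan block for λ (equivalently, the smallest k with (A − λI)^k v = 0 for every generalised eigenvector v of λ).

  λ = 2: largest Jordan block has size 2, contributing (x − 2)^2

So m_A(x) = (x - 2)^2 = x^2 - 4*x + 4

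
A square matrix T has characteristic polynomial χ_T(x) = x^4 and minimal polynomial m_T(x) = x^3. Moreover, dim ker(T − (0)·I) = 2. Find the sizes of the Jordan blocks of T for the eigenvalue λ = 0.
Block sizes for λ = 0: [3, 1]

Step 1 — from the characteristic polynomial, algebraic multiplicity of λ = 0 is 4. From dim ker(T − (0)·I) = 2, there are exactly 2 Jordan blocks for λ = 0.
Step 2 — from the minimal polynomial, the factor (x − 0)^3 tells us the largest block for λ = 0 has size 3.
Step 3 — with total size 4, 2 blocks, and largest block 3, the block sizes (in nonincreasing order) are [3, 1].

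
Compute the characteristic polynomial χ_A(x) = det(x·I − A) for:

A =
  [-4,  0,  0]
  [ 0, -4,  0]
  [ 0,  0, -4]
x^3 + 12*x^2 + 48*x + 64

Expanding det(x·I − A) (e.g. by cofactor expansion or by noting that A is similar to its Jordan form J, which has the same characteristic polynomial as A) gives
  χ_A(x) = x^3 + 12*x^2 + 48*x + 64
which factors as (x + 4)^3. The eigenvalues (with algebraic multiplicities) are λ = -4 with multiplicity 3.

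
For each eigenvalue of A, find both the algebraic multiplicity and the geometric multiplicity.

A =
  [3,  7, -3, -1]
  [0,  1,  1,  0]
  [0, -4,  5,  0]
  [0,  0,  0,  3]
λ = 3: alg = 4, geom = 2

Step 1 — factor the characteristic polynomial to read off the algebraic multiplicities:
  χ_A(x) = (x - 3)^4

Step 2 — compute geometric multiplicities via the rank-nullity identity g(λ) = n − rank(A − λI):
  rank(A − (3)·I) = 2, so dim ker(A − (3)·I) = n − 2 = 2

Summary:
  λ = 3: algebraic multiplicity = 4, geometric multiplicity = 2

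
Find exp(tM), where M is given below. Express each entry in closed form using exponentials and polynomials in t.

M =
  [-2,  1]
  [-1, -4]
e^{tM} =
  [t*exp(-3*t) + exp(-3*t), t*exp(-3*t)]
  [-t*exp(-3*t), -t*exp(-3*t) + exp(-3*t)]

Strategy: write M = P · J · P⁻¹ where J is a Jordan canonical form, so e^{tM} = P · e^{tJ} · P⁻¹, and e^{tJ} can be computed block-by-block.

M has Jordan form
J =
  [-3,  1]
  [ 0, -3]
(up to reordering of blocks).

Per-block formulas:
  For a 2×2 Jordan block J_2(-3): exp(t · J_2(-3)) = e^(-3t)·(I + t·N), where N is the 2×2 nilpotent shift.

After assembling e^{tJ} and conjugating by P, we get:

e^{tM} =
  [t*exp(-3*t) + exp(-3*t), t*exp(-3*t)]
  [-t*exp(-3*t), -t*exp(-3*t) + exp(-3*t)]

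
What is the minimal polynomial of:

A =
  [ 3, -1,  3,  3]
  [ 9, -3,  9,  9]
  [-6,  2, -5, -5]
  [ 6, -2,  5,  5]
x^2

The characteristic polynomial is χ_A(x) = x^4, so the eigenvalues are known. The minimal polynomial is
  m_A(x) = Π_λ (x − λ)^{k_λ}
where k_λ is the size of the *largest* Jordan block for λ (equivalently, the smallest k with (A − λI)^k v = 0 for every generalised eigenvector v of λ).

  λ = 0: largest Jordan block has size 2, contributing (x − 0)^2

So m_A(x) = x^2 = x^2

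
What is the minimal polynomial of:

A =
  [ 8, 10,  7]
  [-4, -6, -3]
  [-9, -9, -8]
x^3 + 6*x^2 + 12*x + 8

The characteristic polynomial is χ_A(x) = (x + 2)^3, so the eigenvalues are known. The minimal polynomial is
  m_A(x) = Π_λ (x − λ)^{k_λ}
where k_λ is the size of the *largest* Jordan block for λ (equivalently, the smallest k with (A − λI)^k v = 0 for every generalised eigenvector v of λ).

  λ = -2: largest Jordan block has size 3, contributing (x + 2)^3

So m_A(x) = (x + 2)^3 = x^3 + 6*x^2 + 12*x + 8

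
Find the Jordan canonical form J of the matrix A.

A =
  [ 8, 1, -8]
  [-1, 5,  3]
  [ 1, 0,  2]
J_3(5)

The characteristic polynomial is
  det(x·I − A) = x^3 - 15*x^2 + 75*x - 125 = (x - 5)^3

Eigenvalues and multiplicities (the geometric multiplicity of λ is n − rank(A − λI), which equals the number of Jordan blocks for λ):
  λ = 5: algebraic multiplicity = 3, geometric multiplicity = 1

Determining the block sizes for each eigenvalue:
  λ = 5: one block (gm = 1), so the single block has size am = 3 → block sizes [3]

Assembling the blocks gives a Jordan form
J =
  [5, 1, 0]
  [0, 5, 1]
  [0, 0, 5]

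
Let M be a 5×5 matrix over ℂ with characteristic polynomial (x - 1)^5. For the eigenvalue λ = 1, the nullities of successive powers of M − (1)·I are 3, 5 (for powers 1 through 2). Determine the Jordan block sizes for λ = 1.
Block sizes for λ = 1: [2, 2, 1]

From the dimensions of kernels of powers, the number of Jordan blocks of size at least j is d_j − d_{j−1} where d_j = dim ker(N^j) (with d_0 = 0). Computing the differences gives [3, 2].
The number of blocks of size exactly k is (#blocks of size ≥ k) − (#blocks of size ≥ k + 1), so the partition is: 1 block(s) of size 1, 2 block(s) of size 2.
In nonincreasing order the block sizes are [2, 2, 1].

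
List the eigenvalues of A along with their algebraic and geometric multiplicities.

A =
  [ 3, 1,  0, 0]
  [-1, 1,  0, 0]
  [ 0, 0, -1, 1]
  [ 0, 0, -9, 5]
λ = 2: alg = 4, geom = 2

Step 1 — factor the characteristic polynomial to read off the algebraic multiplicities:
  χ_A(x) = (x - 2)^4

Step 2 — compute geometric multiplicities via the rank-nullity identity g(λ) = n − rank(A − λI):
  rank(A − (2)·I) = 2, so dim ker(A − (2)·I) = n − 2 = 2

Summary:
  λ = 2: algebraic multiplicity = 4, geometric multiplicity = 2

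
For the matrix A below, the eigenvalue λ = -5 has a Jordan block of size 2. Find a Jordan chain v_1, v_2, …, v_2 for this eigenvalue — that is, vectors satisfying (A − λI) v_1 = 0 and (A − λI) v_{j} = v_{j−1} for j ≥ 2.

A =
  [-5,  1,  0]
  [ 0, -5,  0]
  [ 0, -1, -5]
A Jordan chain for λ = -5 of length 2:
v_1 = (1, 0, -1)ᵀ
v_2 = (0, 1, 0)ᵀ

Let N = A − (-5)·I. We want v_2 with N^2 v_2 = 0 but N^1 v_2 ≠ 0; then v_{j-1} := N · v_j for j = 2, …, 2.

Pick v_2 = (0, 1, 0)ᵀ.
Then v_1 = N · v_2 = (1, 0, -1)ᵀ.

Sanity check: (A − (-5)·I) v_1 = (0, 0, 0)ᵀ = 0. ✓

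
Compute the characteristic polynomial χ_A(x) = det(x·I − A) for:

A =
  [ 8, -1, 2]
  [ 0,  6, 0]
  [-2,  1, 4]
x^3 - 18*x^2 + 108*x - 216

Expanding det(x·I − A) (e.g. by cofactor expansion or by noting that A is similar to its Jordan form J, which has the same characteristic polynomial as A) gives
  χ_A(x) = x^3 - 18*x^2 + 108*x - 216
which factors as (x - 6)^3. The eigenvalues (with algebraic multiplicities) are λ = 6 with multiplicity 3.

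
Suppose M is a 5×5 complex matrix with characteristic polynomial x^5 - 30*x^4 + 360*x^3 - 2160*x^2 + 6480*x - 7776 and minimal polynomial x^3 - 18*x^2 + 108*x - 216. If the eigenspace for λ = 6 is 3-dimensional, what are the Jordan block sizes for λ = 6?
Block sizes for λ = 6: [3, 1, 1]

Step 1 — from the characteristic polynomial, algebraic multiplicity of λ = 6 is 5. From dim ker(M − (6)·I) = 3, there are exactly 3 Jordan blocks for λ = 6.
Step 2 — from the minimal polynomial, the factor (x − 6)^3 tells us the largest block for λ = 6 has size 3.
Step 3 — with total size 5, 3 blocks, and largest block 3, the block sizes (in nonincreasing order) are [3, 1, 1].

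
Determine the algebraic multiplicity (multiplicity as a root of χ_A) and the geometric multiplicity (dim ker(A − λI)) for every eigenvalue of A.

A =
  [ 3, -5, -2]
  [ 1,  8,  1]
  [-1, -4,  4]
λ = 5: alg = 3, geom = 1

Step 1 — factor the characteristic polynomial to read off the algebraic multiplicities:
  χ_A(x) = (x - 5)^3

Step 2 — compute geometric multiplicities via the rank-nullity identity g(λ) = n − rank(A − λI):
  rank(A − (5)·I) = 2, so dim ker(A − (5)·I) = n − 2 = 1

Summary:
  λ = 5: algebraic multiplicity = 3, geometric multiplicity = 1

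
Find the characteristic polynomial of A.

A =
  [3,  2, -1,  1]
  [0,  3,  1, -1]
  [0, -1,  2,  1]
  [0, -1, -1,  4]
x^4 - 12*x^3 + 54*x^2 - 108*x + 81

Expanding det(x·I − A) (e.g. by cofactor expansion or by noting that A is similar to its Jordan form J, which has the same characteristic polynomial as A) gives
  χ_A(x) = x^4 - 12*x^3 + 54*x^2 - 108*x + 81
which factors as (x - 3)^4. The eigenvalues (with algebraic multiplicities) are λ = 3 with multiplicity 4.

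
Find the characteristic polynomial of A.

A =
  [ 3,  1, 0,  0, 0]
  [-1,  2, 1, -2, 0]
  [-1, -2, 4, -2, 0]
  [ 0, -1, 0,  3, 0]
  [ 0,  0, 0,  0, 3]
x^5 - 15*x^4 + 90*x^3 - 270*x^2 + 405*x - 243

Expanding det(x·I − A) (e.g. by cofactor expansion or by noting that A is similar to its Jordan form J, which has the same characteristic polynomial as A) gives
  χ_A(x) = x^5 - 15*x^4 + 90*x^3 - 270*x^2 + 405*x - 243
which factors as (x - 3)^5. The eigenvalues (with algebraic multiplicities) are λ = 3 with multiplicity 5.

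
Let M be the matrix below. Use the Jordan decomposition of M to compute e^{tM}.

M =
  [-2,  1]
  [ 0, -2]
e^{tM} =
  [exp(-2*t), t*exp(-2*t)]
  [0, exp(-2*t)]

Strategy: write M = P · J · P⁻¹ where J is a Jordan canonical form, so e^{tM} = P · e^{tJ} · P⁻¹, and e^{tJ} can be computed block-by-block.

M has Jordan form
J =
  [-2,  1]
  [ 0, -2]
(up to reordering of blocks).

Per-block formulas:
  For a 2×2 Jordan block J_2(-2): exp(t · J_2(-2)) = e^(-2t)·(I + t·N), where N is the 2×2 nilpotent shift.

After assembling e^{tJ} and conjugating by P, we get:

e^{tM} =
  [exp(-2*t), t*exp(-2*t)]
  [0, exp(-2*t)]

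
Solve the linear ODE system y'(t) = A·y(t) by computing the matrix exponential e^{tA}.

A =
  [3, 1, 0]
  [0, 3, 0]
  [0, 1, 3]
e^{tA} =
  [exp(3*t), t*exp(3*t), 0]
  [0, exp(3*t), 0]
  [0, t*exp(3*t), exp(3*t)]

Strategy: write A = P · J · P⁻¹ where J is a Jordan canonical form, so e^{tA} = P · e^{tJ} · P⁻¹, and e^{tJ} can be computed block-by-block.

A has Jordan form
J =
  [3, 1, 0]
  [0, 3, 0]
  [0, 0, 3]
(up to reordering of blocks).

Per-block formulas:
  For a 1×1 block at λ = 3: exp(t · [3]) = [e^(3t)].
  For a 2×2 Jordan block J_2(3): exp(t · J_2(3)) = e^(3t)·(I + t·N), where N is the 2×2 nilpotent shift.

After assembling e^{tJ} and conjugating by P, we get:

e^{tA} =
  [exp(3*t), t*exp(3*t), 0]
  [0, exp(3*t), 0]
  [0, t*exp(3*t), exp(3*t)]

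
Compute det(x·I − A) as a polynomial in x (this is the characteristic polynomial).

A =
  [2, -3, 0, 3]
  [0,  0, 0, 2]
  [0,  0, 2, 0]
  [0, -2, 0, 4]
x^4 - 8*x^3 + 24*x^2 - 32*x + 16

Expanding det(x·I − A) (e.g. by cofactor expansion or by noting that A is similar to its Jordan form J, which has the same characteristic polynomial as A) gives
  χ_A(x) = x^4 - 8*x^3 + 24*x^2 - 32*x + 16
which factors as (x - 2)^4. The eigenvalues (with algebraic multiplicities) are λ = 2 with multiplicity 4.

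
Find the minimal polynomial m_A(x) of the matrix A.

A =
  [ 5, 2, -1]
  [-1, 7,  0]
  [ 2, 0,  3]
x^3 - 15*x^2 + 75*x - 125

The characteristic polynomial is χ_A(x) = (x - 5)^3, so the eigenvalues are known. The minimal polynomial is
  m_A(x) = Π_λ (x − λ)^{k_λ}
where k_λ is the size of the *largest* Jordan block for λ (equivalently, the smallest k with (A − λI)^k v = 0 for every generalised eigenvector v of λ).

  λ = 5: largest Jordan block has size 3, contributing (x − 5)^3

So m_A(x) = (x - 5)^3 = x^3 - 15*x^2 + 75*x - 125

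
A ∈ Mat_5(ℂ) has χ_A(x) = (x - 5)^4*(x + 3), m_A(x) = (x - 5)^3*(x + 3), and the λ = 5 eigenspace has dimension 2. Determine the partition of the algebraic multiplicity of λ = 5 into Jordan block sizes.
Block sizes for λ = 5: [3, 1]

Step 1 — from the characteristic polynomial, algebraic multiplicity of λ = 5 is 4. From dim ker(A − (5)·I) = 2, there are exactly 2 Jordan blocks for λ = 5.
Step 2 — from the minimal polynomial, the factor (x − 5)^3 tells us the largest block for λ = 5 has size 3.
Step 3 — with total size 4, 2 blocks, and largest block 3, the block sizes (in nonincreasing order) are [3, 1].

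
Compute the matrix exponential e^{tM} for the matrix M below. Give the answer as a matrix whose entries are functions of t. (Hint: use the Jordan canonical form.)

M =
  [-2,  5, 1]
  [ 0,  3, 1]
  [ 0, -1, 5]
e^{tM} =
  [exp(-2*t), -t*exp(4*t) + exp(4*t) - exp(-2*t), t*exp(4*t)]
  [0, -t*exp(4*t) + exp(4*t), t*exp(4*t)]
  [0, -t*exp(4*t), t*exp(4*t) + exp(4*t)]

Strategy: write M = P · J · P⁻¹ where J is a Jordan canonical form, so e^{tM} = P · e^{tJ} · P⁻¹, and e^{tJ} can be computed block-by-block.

M has Jordan form
J =
  [-2, 0, 0]
  [ 0, 4, 1]
  [ 0, 0, 4]
(up to reordering of blocks).

Per-block formulas:
  For a 1×1 block at λ = -2: exp(t · [-2]) = [e^(-2t)].
  For a 2×2 Jordan block J_2(4): exp(t · J_2(4)) = e^(4t)·(I + t·N), where N is the 2×2 nilpotent shift.

After assembling e^{tJ} and conjugating by P, we get:

e^{tM} =
  [exp(-2*t), -t*exp(4*t) + exp(4*t) - exp(-2*t), t*exp(4*t)]
  [0, -t*exp(4*t) + exp(4*t), t*exp(4*t)]
  [0, -t*exp(4*t), t*exp(4*t) + exp(4*t)]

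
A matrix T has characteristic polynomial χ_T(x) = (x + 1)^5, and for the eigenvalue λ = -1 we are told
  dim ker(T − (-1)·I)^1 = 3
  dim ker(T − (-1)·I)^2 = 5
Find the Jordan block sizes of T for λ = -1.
Block sizes for λ = -1: [2, 2, 1]

From the dimensions of kernels of powers, the number of Jordan blocks of size at least j is d_j − d_{j−1} where d_j = dim ker(N^j) (with d_0 = 0). Computing the differences gives [3, 2].
The number of blocks of size exactly k is (#blocks of size ≥ k) − (#blocks of size ≥ k + 1), so the partition is: 1 block(s) of size 1, 2 block(s) of size 2.
In nonincreasing order the block sizes are [2, 2, 1].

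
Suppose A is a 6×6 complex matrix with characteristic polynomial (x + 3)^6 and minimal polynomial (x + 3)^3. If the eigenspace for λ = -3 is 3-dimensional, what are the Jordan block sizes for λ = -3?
Block sizes for λ = -3: [3, 2, 1]

Step 1 — from the characteristic polynomial, algebraic multiplicity of λ = -3 is 6. From dim ker(A − (-3)·I) = 3, there are exactly 3 Jordan blocks for λ = -3.
Step 2 — from the minimal polynomial, the factor (x + 3)^3 tells us the largest block for λ = -3 has size 3.
Step 3 — with total size 6, 3 blocks, and largest block 3, the block sizes (in nonincreasing order) are [3, 2, 1].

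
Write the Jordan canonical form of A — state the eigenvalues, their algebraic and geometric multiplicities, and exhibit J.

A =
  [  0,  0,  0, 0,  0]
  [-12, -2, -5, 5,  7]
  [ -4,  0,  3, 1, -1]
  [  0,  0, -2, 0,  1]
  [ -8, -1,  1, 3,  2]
J_1(0) ⊕ J_1(0) ⊕ J_2(1) ⊕ J_1(1)

The characteristic polynomial is
  det(x·I − A) = x^5 - 3*x^4 + 3*x^3 - x^2 = x^2*(x - 1)^3

Eigenvalues and multiplicities (the geometric multiplicity of λ is n − rank(A − λI), which equals the number of Jordan blocks for λ):
  λ = 0: algebraic multiplicity = 2, geometric multiplicity = 2
  λ = 1: algebraic multiplicity = 3, geometric multiplicity = 2

Determining the block sizes for each eigenvalue:
  λ = 0: gm = am = 2, so every block has size 1 → block sizes [1, 1]
  λ = 1: 2 blocks summing to 3 forces exactly one block of size 2 and the rest size 1 → block sizes [2, 1]

Assembling the blocks gives a Jordan form
J =
  [0, 0, 0, 0, 0]
  [0, 0, 0, 0, 0]
  [0, 0, 1, 1, 0]
  [0, 0, 0, 1, 0]
  [0, 0, 0, 0, 1]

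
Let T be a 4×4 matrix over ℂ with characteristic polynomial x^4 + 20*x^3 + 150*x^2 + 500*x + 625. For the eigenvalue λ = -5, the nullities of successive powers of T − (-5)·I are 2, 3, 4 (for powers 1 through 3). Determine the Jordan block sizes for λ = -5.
Block sizes for λ = -5: [3, 1]

From the dimensions of kernels of powers, the number of Jordan blocks of size at least j is d_j − d_{j−1} where d_j = dim ker(N^j) (with d_0 = 0). Computing the differences gives [2, 1, 1].
The number of blocks of size exactly k is (#blocks of size ≥ k) − (#blocks of size ≥ k + 1), so the partition is: 1 block(s) of size 1, 1 block(s) of size 3.
In nonincreasing order the block sizes are [3, 1].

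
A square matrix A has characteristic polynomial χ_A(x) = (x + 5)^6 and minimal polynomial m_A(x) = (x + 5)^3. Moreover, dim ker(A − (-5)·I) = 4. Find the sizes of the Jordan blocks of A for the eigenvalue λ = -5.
Block sizes for λ = -5: [3, 1, 1, 1]

Step 1 — from the characteristic polynomial, algebraic multiplicity of λ = -5 is 6. From dim ker(A − (-5)·I) = 4, there are exactly 4 Jordan blocks for λ = -5.
Step 2 — from the minimal polynomial, the factor (x + 5)^3 tells us the largest block for λ = -5 has size 3.
Step 3 — with total size 6, 4 blocks, and largest block 3, the block sizes (in nonincreasing order) are [3, 1, 1, 1].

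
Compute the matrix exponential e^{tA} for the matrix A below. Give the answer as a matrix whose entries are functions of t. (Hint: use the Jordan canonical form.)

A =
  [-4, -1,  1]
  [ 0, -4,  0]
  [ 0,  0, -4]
e^{tA} =
  [exp(-4*t), -t*exp(-4*t), t*exp(-4*t)]
  [0, exp(-4*t), 0]
  [0, 0, exp(-4*t)]

Strategy: write A = P · J · P⁻¹ where J is a Jordan canonical form, so e^{tA} = P · e^{tJ} · P⁻¹, and e^{tJ} can be computed block-by-block.

A has Jordan form
J =
  [-4,  1,  0]
  [ 0, -4,  0]
  [ 0,  0, -4]
(up to reordering of blocks).

Per-block formulas:
  For a 1×1 block at λ = -4: exp(t · [-4]) = [e^(-4t)].
  For a 2×2 Jordan block J_2(-4): exp(t · J_2(-4)) = e^(-4t)·(I + t·N), where N is the 2×2 nilpotent shift.

After assembling e^{tJ} and conjugating by P, we get:

e^{tA} =
  [exp(-4*t), -t*exp(-4*t), t*exp(-4*t)]
  [0, exp(-4*t), 0]
  [0, 0, exp(-4*t)]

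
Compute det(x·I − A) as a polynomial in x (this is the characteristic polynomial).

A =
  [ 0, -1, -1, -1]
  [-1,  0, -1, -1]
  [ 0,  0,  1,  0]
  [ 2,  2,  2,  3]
x^4 - 4*x^3 + 6*x^2 - 4*x + 1

Expanding det(x·I − A) (e.g. by cofactor expansion or by noting that A is similar to its Jordan form J, which has the same characteristic polynomial as A) gives
  χ_A(x) = x^4 - 4*x^3 + 6*x^2 - 4*x + 1
which factors as (x - 1)^4. The eigenvalues (with algebraic multiplicities) are λ = 1 with multiplicity 4.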